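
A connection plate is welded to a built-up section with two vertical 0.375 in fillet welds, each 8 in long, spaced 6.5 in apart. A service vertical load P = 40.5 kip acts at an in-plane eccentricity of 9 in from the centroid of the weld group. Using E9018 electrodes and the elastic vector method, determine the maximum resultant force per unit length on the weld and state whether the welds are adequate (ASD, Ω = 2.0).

E90XX → F_EXX = 90 ksi.
Total weld length L_w = 16 in. Treat welds as unit-width lines.
Polar moment about centroid: J = 2[d³/12 + d(b/2)²] = 2[8³/12 + 8×3.25²] = 254.3 in³.
Direct shear f_v = P/L_w = 40.5 / 16 = 2.531 kip/in (vertical).
Torsion M = P·e = 40.5 × 9 = 364.5 kip·in.
Critical point at (x, y) = (3.25, 4) from centroid. f_tx = M·y/J = 5.733 kip/in; f_ty = M·x/J = 4.658 kip/in.
Resultant f_max = √[f_tx² + (f_v + f_ty)²] = √[5.733² + (2.531 + 4.658)²] = 9.195 kip/in.
Capacity per unit length: r_n/Ω = (1/2.0) × 0.6 × 90 × (0.707 × 0.375) = 7.158 kip/in.
9.195 > 7.158 → NOT adequate.

f_max ≈ 9.19 kip/in; NOT adequate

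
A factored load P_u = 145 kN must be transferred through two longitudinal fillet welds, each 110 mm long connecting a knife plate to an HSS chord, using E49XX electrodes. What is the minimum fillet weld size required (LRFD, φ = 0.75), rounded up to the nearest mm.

w = 5 mm

E49XX → F_EXX = 490 MPa.
Total weld length L = 220 mm.
Required throat t_e = P_u / (φ × 0.6 F_EXX × L) = 145 / (0.75 × 0.6 × 490 × 220 × 10⁻³) = 2.989 mm.
Required leg w = t_e / 0.707 = 4.228 mm → use 5 mm.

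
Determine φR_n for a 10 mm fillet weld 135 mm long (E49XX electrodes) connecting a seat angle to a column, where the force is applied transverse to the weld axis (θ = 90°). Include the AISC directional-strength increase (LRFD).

φR_n ≈ 316 kN

E49XX → F_EXX = 490 MPa.
t_e = 0.707 × 10 = 7.07 mm; A_we = 7.07 × 135 = 954.4 mm².
Directional factor: 1.0 + 0.5 sin^1.5(90°) = 1.5.
F_nw = 0.6 × 490 × 1.5 = 441 MPa.
φR_n = 0.75 × 441 × 954.4 × 10⁻³ = 315.7 kN.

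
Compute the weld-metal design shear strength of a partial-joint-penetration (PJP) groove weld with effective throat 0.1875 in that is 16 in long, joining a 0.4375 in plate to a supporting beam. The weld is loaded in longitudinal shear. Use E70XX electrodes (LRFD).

φR_n ≈ 94.5 kips

E70XX → F_EXX = 70 ksi.
Effective throat (given) t_e = 0.1875 in.
A_we = 0.1875 × 16 = 3 in².
F_nw = 0.6 F_EXX = 42 ksi.
φR_n = 0.75 × 42 × 3 = 94.5 kips.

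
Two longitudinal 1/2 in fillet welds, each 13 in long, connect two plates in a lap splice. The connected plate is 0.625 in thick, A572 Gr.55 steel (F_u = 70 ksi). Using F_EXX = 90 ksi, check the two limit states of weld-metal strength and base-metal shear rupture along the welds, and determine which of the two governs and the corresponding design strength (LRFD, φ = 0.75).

φR_n ≈ 372 kips (weld metal governs)

t_e = 0.707 × 0.5 = 0.3535 in; L = 26 in.
Weld metal: φR_n = 0.75 × 0.6 × 90 × 0.3535 × 26 = 372.2 kips.
Base metal (shear rupture): φR_n = 0.75 × 0.6 × 70 × 0.625 × 26 = 511.9 kips.
Governing: weld metal.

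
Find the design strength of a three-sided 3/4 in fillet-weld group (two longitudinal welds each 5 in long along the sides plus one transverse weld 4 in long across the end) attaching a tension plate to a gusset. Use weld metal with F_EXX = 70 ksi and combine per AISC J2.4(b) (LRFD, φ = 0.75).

φR_n ≈ 242 kips

t_e = 0.707 × 0.75 = 0.5302 in.
R_nwl = 0.6 × 70 × 0.5302 × 10 = 222.7 kips (longitudinal, 2 welds).
R_nwt = 0.6 × 70 × 0.5302 × 4 = 89.08 kips (transverse, base value).
(i) R_nwl + R_nwt = 311.8 kips; (ii) 0.85 R_nwl + 1.5 R_nwt = 322.9 kips.
R_n = max = 322.9 kips [governs: (ii)]; φR_n = 242.2 kips.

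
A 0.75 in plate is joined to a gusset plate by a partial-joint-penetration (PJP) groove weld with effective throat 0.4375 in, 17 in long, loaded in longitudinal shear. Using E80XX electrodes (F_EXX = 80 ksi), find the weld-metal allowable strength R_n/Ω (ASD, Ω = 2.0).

Effective throat (given) t_e = 0.4375 in.
A_we = 0.4375 × 17 = 7.438 in².
F_nw = 0.6 F_EXX = 48 ksi.
R_n/Ω = (48 × 7.438) / 2.0 = 178.5 kips.

R_n/Ω ≈ 178 kips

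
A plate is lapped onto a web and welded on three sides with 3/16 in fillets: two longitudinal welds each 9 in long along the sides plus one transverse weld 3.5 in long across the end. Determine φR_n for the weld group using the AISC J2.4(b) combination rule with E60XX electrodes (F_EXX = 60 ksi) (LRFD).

φR_n ≈ 77 kip

t_e = 0.707 × 0.1875 = 0.1326 in.
R_nwl = 0.6 × 60 × 0.1326 × 18 = 85.9 kip (longitudinal, 2 welds).
R_nwt = 0.6 × 60 × 0.1326 × 3.5 = 16.7 kip (transverse, base value).
(i) R_nwl + R_nwt = 102.6 kip; (ii) 0.85 R_nwl + 1.5 R_nwt = 98.07 kip.
R_n = max = 102.6 kip [governs: (i)]; φR_n = 76.95 kip.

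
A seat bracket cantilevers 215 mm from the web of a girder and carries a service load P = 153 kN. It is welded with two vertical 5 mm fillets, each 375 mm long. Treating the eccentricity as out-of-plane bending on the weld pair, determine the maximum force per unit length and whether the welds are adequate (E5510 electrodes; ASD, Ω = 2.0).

E55XX → F_EXX = 550 MPa.
L_w = 2 × 375 = 750 mm; section modulus (unit throat) S = 2 × L²/6 = 46880 mm².
Direct shear f_v = P/L_w = 153×10³/750 = 204 N/mm.
Moment M = P × e = 153×10³ × 215 = 32895000 N·mm; bending f_b = M/S = 701.8 N/mm.
f_max = √(f_v² + f_b²) = √(204² + 701.8²) = 730.8 N/mm.
r_n/Ω = (1/2.0) × 0.6 × 550 × (0.707 × 5) = 583.3 N/mm → NOT adequate.

f_max ≈ 731 N/mm; NOT adequate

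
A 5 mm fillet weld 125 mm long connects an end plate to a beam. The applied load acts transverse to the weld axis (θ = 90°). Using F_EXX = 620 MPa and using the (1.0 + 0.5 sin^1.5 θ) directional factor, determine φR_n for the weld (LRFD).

φR_n ≈ 185 kN

t_e = 0.707 × 5 = 3.535 mm; A_we = 3.535 × 125 = 441.9 mm².
Directional factor: 1.0 + 0.5 sin^1.5(90°) = 1.5.
F_nw = 0.6 × 620 × 1.5 = 558 MPa.
φR_n = 0.75 × 558 × 441.9 × 10⁻³ = 184.9 kN.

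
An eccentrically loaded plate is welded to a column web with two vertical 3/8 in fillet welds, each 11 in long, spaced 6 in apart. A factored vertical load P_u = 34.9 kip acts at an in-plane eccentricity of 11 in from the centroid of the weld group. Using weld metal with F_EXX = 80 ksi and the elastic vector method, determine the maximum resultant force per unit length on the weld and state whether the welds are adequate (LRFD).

f_max ≈ 6.64 kip/in; adequate

Total weld length L_w = 22 in. Treat welds as unit-width lines.
Polar moment about centroid: J = 2[d³/12 + d(b/2)²] = 2[11³/12 + 11×3²] = 419.8 in³.
Direct shear f_v = P/L_w = 34.9 / 22 = 1.586 kip/in (vertical).
Torsion M = P·e = 34.9 × 11 = 383.9 kip·in.
Critical point at (x, y) = (3, 5.5) from centroid. f_tx = M·y/J = 5.029 kip/in; f_ty = M·x/J = 2.743 kip/in.
Resultant f_max = √[f_tx² + (f_v + f_ty)²] = √[5.029² + (1.586 + 2.743)²] = 6.636 kip/in.
Capacity per unit length: φr_n = 0.75 × 0.6 × 80 × (0.707 × 0.375) = 9.544 kip/in.
6.636 ≤ 9.544 → adequate.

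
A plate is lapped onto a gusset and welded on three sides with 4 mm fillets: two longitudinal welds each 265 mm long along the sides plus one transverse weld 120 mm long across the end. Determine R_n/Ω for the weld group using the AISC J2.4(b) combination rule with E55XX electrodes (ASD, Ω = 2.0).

R_n/Ω ≈ 303 kN

E55XX → F_EXX = 550 MPa.
t_e = 0.707 × 4 = 2.828 mm.
R_nwl = 0.6 × 550 × 2.828 × 530 × 10⁻³ = 494.6 kN (longitudinal, 2 welds).
R_nwt = 0.6 × 550 × 2.828 × 120 × 10⁻³ = 112 kN (transverse, base value).
(i) R_nwl + R_nwt = 606.6 kN; (ii) 0.85 R_nwl + 1.5 R_nwt = 588.4 kN.
R_n = max = 606.6 kN [governs: (i)]; R_n/Ω = 303.3 kN.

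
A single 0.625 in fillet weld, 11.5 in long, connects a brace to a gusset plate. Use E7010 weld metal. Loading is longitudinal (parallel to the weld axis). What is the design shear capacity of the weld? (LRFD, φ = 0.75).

φR_n ≈ 160 kips

E70XX → F_EXX = 70 ksi.
Effective throat t_e = 0.707 × 0.625 = 0.4419 in.
Total length L = 11.5 in; A_we = 0.4419 × 11.5 = 5.082 in².
F_nw = 0.6 F_EXX = 0.6 × 70 = 42 ksi.
φR_n = 0.75 × 42 × 5.082 = 160.1 kips.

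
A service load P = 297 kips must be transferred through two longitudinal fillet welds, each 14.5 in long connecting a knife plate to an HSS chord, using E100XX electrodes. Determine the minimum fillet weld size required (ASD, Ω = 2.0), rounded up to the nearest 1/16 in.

E100XX → F_EXX = 100 ksi.
Total weld length L = 29 in.
Required throat t_e = P × Ω / (0.6 F_EXX × L) = 297 × 2.0 / (0.6 × 100 × 29) = 0.3414 in.
Required leg w = t_e / 0.707 = 0.4829 in → use 1/2 in.

w = 1/2 in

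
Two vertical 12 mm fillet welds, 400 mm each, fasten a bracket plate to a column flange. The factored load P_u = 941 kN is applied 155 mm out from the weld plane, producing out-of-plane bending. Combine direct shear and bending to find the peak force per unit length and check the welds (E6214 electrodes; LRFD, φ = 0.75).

E62XX → F_EXX = 620 MPa.
L_w = 2 × 400 = 800 mm; section modulus (unit throat) S = 2 × L²/6 = 53330 mm².
Direct shear f_v = P/L_w = 941×10³/800 = 1176 N/mm.
Moment M = P × e = 941×10³ × 155 = 145860000 N·mm; bending f_b = M/S = 2735 N/mm.
f_max = √(f_v² + f_b²) = √(1176² + 2735²) = 2977 N/mm.
φr_n = 0.75 × 0.6 × 620 × (0.707 × 12) = 2367 N/mm → NOT adequate.

f_max ≈ 2980 N/mm; NOT adequate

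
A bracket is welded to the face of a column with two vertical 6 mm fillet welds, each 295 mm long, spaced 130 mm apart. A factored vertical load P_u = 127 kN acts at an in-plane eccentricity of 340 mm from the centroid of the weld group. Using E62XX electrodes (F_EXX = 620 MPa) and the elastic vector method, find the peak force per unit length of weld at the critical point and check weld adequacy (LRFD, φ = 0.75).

f_max ≈ 1130 N/mm; adequate

Total weld length L_w = 590 mm. Treat welds as unit-width lines.
Polar moment about centroid: J = 2[d³/12 + d(b/2)²] = 2[295³/12 + 295×65²] = 6771000 mm³.
Direct shear f_v = P/L_w = 127×10³ / 590 = 215.3 N/mm (vertical).
Torsion M = P·e = 127×10³ × 340 = 43180000 N·mm.
Critical point at (x, y) = (65, 147.5) from centroid. f_tx = M·y/J = 940.6 N/mm; f_ty = M·x/J = 414.5 N/mm.
Resultant f_max = √[f_tx² + (f_v + f_ty)²] = √[940.6² + (215.3 + 414.5)²] = 1132 N/mm.
Capacity per unit length: φr_n = 0.75 × 0.6 × 620 × (0.707 × 6) = 1184 N/mm.
1132 ≤ 1184 → adequate.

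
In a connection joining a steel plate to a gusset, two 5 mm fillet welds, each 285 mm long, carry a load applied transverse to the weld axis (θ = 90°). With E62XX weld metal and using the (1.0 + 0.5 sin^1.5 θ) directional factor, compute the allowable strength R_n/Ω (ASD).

E62XX → F_EXX = 620 MPa.
t_e = 0.707 × 5 = 3.535 mm; A_we = 3.535 × 570 = 2015 mm².
Directional factor: 1.0 + 0.5 sin^1.5(90°) = 1.5.
F_nw = 0.6 × 620 × 1.5 = 558 MPa.
R_n/Ω = (558 × 2015) / 2.0 × 10⁻³ = 562.2 kN.

R_n/Ω ≈ 562 kN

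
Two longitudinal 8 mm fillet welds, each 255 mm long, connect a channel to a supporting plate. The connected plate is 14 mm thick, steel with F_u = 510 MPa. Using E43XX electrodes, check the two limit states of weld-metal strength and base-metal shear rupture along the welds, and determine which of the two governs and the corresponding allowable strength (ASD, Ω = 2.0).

R_n/Ω ≈ 372 kN (weld metal governs)

E43XX → F_EXX = 430 MPa.
t_e = 0.707 × 8 = 5.656 mm; L = 510 mm.
Weld metal: R_n/Ω = (1/2.0) × 0.6 × 430 × 5.656 × 510 × 10⁻³ = 372.1 kN.
Base metal (shear rupture): R_n/Ω = (1/2.0) × 0.6 × 510 × 14 × 510 × 10⁻³ = 1092 kN.
Governing: weld metal.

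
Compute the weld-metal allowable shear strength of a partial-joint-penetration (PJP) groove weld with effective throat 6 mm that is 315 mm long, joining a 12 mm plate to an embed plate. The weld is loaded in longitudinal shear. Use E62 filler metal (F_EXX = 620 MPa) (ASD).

Effective throat (given) t_e = 6 mm.
A_we = 6 × 315 = 1890 mm².
F_nw = 0.6 F_EXX = 372 MPa.
R_n/Ω = (372 × 1890) / 2.0 × 10⁻³ = 351.5 kN.

R_n/Ω ≈ 352 kN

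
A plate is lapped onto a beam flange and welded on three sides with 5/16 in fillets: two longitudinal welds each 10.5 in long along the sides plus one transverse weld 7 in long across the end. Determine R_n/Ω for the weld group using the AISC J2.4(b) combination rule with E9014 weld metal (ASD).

R_n/Ω ≈ 169 kip

E90XX → F_EXX = 90 ksi.
t_e = 0.707 × 0.3125 = 0.2209 in.
R_nwl = 0.6 × 90 × 0.2209 × 21 = 250.5 kip (longitudinal, 2 welds).
R_nwt = 0.6 × 90 × 0.2209 × 7 = 83.51 kip (transverse, base value).
(i) R_nwl + R_nwt = 334.1 kip; (ii) 0.85 R_nwl + 1.5 R_nwt = 338.2 kip.
R_n = max = 338.2 kip [governs: (ii)]; R_n/Ω = 169.1 kip.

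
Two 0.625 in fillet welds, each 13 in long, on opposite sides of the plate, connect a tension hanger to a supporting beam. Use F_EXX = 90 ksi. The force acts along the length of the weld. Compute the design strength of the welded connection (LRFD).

φR_n ≈ 465 kip

Effective throat t_e = 0.707 × 0.625 = 0.4419 in.
Total length L = 26 in; A_we = 0.4419 × 26 = 11.49 in².
F_nw = 0.6 F_EXX = 0.6 × 90 = 54 ksi.
φR_n = 0.75 × 54 × 11.49 = 465.3 kip.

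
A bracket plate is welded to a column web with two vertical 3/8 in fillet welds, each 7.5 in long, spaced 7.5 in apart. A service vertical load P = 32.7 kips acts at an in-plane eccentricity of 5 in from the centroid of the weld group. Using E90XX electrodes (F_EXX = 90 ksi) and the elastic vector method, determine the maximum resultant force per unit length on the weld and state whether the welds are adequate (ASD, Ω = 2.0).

Total weld length L_w = 15 in. Treat welds as unit-width lines.
Polar moment about centroid: J = 2[d³/12 + d(b/2)²] = 2[7.5³/12 + 7.5×3.75²] = 281.2 in³.
Direct shear f_v = P/L_w = 32.7 / 15 = 2.18 kip/in (vertical).
Torsion M = P·e = 32.7 × 5 = 163.5 kip·in.
Critical point at (x, y) = (3.75, 3.75) from centroid. f_tx = M·y/J = 2.18 kip/in; f_ty = M·x/J = 2.18 kip/in.
Resultant f_max = √[f_tx² + (f_v + f_ty)²] = √[2.18² + (2.18 + 2.18)²] = 4.875 kip/in.
Capacity per unit length: r_n/Ω = (1/2.0) × 0.6 × 90 × (0.707 × 0.375) = 7.158 kip/in.
4.875 ≤ 7.158 → adequate.

f_max ≈ 4.87 kip/in; adequate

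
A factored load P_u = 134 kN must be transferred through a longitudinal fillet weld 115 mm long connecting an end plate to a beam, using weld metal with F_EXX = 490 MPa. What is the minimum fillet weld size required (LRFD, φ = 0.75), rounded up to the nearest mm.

Total weld length L = 115 mm.
Required throat t_e = P_u / (φ × 0.6 F_EXX × L) = 134 / (0.75 × 0.6 × 490 × 115 × 10⁻³) = 5.284 mm.
Required leg w = t_e / 0.707 = 7.474 mm → use 8 mm.

w = 8 mm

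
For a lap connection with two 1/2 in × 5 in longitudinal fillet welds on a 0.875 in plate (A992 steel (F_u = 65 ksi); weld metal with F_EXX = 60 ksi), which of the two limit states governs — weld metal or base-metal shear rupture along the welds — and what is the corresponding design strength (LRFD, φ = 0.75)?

φR_n ≈ 95.4 kips (weld metal governs)

t_e = 0.707 × 0.5 = 0.3535 in; L = 10 in.
Weld metal: φR_n = 0.75 × 0.6 × 60 × 0.3535 × 10 = 95.44 kips.
Base metal (shear rupture): φR_n = 0.75 × 0.6 × 65 × 0.875 × 10 = 255.9 kips.
Governing: weld metal.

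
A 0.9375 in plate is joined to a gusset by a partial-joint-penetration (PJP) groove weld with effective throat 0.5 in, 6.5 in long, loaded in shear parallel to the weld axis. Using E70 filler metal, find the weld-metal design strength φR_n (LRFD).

φR_n ≈ 102 kip

E70XX → F_EXX = 70 ksi.
Effective throat (given) t_e = 0.5 in.
A_we = 0.5 × 6.5 = 3.25 in².
F_nw = 0.6 F_EXX = 42 ksi.
φR_n = 0.75 × 42 × 3.25 = 102.4 kip.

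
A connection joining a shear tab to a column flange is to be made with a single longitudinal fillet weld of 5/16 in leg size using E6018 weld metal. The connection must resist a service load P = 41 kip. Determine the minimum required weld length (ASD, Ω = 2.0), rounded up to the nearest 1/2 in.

E60XX → F_EXX = 60 ksi.
Throat t_e = 0.707 × 0.3125 = 0.2209 in.
r_n/Ω = (0.6 × 60 × 0.2209) / 2.0 = 3.977 kip/in.
L_req = P / (r_n/Ω) = 41 / 3.977 = 10.31 in total.
Round up → use L = 10.5 in.

L = 10.5 in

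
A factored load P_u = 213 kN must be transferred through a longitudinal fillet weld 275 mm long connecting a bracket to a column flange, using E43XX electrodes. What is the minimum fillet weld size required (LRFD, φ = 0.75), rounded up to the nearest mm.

w = 6 mm

E43XX → F_EXX = 430 MPa.
Total weld length L = 275 mm.
Required throat t_e = P_u / (φ × 0.6 F_EXX × L) = 213 / (0.75 × 0.6 × 430 × 275 × 10⁻³) = 4.003 mm.
Required leg w = t_e / 0.707 = 5.662 mm → use 6 mm.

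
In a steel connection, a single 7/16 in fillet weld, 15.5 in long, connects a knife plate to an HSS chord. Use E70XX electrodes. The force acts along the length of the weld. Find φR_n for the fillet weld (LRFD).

φR_n ≈ 151 kip

E70XX → F_EXX = 70 ksi.
Effective throat t_e = 0.707 × 0.4375 = 0.3093 in.
Total length L = 15.5 in; A_we = 0.3093 × 15.5 = 4.794 in².
F_nw = 0.6 F_EXX = 0.6 × 70 = 42 ksi.
φR_n = 0.75 × 42 × 4.794 = 151 kip.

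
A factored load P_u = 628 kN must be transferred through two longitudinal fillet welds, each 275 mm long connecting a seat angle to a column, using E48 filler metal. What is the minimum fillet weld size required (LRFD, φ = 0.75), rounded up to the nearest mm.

w = 8 mm

E48XX → F_EXX = 480 MPa.
Total weld length L = 550 mm.
Required throat t_e = P_u / (φ × 0.6 F_EXX × L) = 628 / (0.75 × 0.6 × 480 × 550 × 10⁻³) = 5.286 mm.
Required leg w = t_e / 0.707 = 7.477 mm → use 8 mm.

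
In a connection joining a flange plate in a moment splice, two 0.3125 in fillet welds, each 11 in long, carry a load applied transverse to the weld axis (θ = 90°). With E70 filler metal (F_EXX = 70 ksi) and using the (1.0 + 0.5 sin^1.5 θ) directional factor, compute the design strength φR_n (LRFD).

φR_n ≈ 230 kips

t_e = 0.707 × 0.3125 = 0.2209 in; A_we = 0.2209 × 22 = 4.861 in².
Directional factor: 1.0 + 0.5 sin^1.5(90°) = 1.5.
F_nw = 0.6 × 70 × 1.5 = 63 ksi.
φR_n = 0.75 × 63 × 4.861 = 229.7 kips.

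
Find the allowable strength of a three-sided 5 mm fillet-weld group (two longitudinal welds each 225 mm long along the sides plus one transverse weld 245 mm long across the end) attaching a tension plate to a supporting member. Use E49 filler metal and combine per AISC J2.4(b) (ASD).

R_n/Ω ≈ 390 kN

E49XX → F_EXX = 490 MPa.
t_e = 0.707 × 5 = 3.535 mm.
R_nwl = 0.6 × 490 × 3.535 × 450 × 10⁻³ = 467.7 kN (longitudinal, 2 welds).
R_nwt = 0.6 × 490 × 3.535 × 245 × 10⁻³ = 254.6 kN (transverse, base value).
(i) R_nwl + R_nwt = 722.3 kN; (ii) 0.85 R_nwl + 1.5 R_nwt = 779.5 kN.
R_n = max = 779.5 kN [governs: (ii)]; R_n/Ω = 389.7 kN.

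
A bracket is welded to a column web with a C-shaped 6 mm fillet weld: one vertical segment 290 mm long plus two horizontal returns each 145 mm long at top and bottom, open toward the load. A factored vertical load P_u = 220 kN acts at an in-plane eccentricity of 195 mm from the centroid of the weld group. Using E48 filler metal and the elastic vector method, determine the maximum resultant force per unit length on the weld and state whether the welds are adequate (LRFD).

E48XX → F_EXX = 480 MPa.
Total weld length L_w = 580 mm. Treat welds as unit-width lines.
Centroid: x̄ = 2×145×72.5 / 580 = 36.25 mm from the vertical weld.
Polar moment about centroid: J = I_x + I_y = [290³/12 + 2×145×145²] + [290×36.25² + 2(145³/12 + 145×36.25²)] = 9400000 mm³.
Direct shear f_v = P/L_w = 220×10³ / 580 = 379.3 N/mm (vertical).
Torsion M = P·e = 220×10³ × 195 = 42900000 N·mm.
Critical point at (x, y) = (108.8, 145) from centroid. f_tx = M·y/J = 661.8 N/mm; f_ty = M·x/J = 496.3 N/mm.
Resultant f_max = √[f_tx² + (f_v + f_ty)²] = √[661.8² + (379.3 + 496.3)²] = 1098 N/mm.
Capacity per unit length: φr_n = 0.75 × 0.6 × 480 × (0.707 × 6) = 916.3 N/mm.
1098 > 916.3 → NOT adequate.

f_max ≈ 1100 N/mm; NOT adequate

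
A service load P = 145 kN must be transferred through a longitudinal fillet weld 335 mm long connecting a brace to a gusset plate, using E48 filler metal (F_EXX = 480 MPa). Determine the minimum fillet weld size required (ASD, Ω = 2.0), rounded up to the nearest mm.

Total weld length L = 335 mm.
Required throat t_e = P × Ω / (0.6 F_EXX × L) = 145 × 2.0 / (0.6 × 480 × 335 × 10⁻³) = 3.006 mm.
Required leg w = t_e / 0.707 = 4.251 mm → use 5 mm.

w = 5 mm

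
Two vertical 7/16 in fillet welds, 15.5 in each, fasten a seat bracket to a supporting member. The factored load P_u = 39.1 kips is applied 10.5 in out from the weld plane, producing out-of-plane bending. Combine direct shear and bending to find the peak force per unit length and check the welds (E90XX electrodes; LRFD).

E90XX → F_EXX = 90 ksi.
L_w = 2 × 15.5 = 31 in; section modulus (unit throat) S = 2 × L²/6 = 80.08 in².
Direct shear f_v = P/L_w = 39.1/31 = 1.261 kip/in.
Moment M = P × e = 39.1 × 10.5 = 410.55 kip·in; bending f_b = M/S = 5.127 kip/in.
f_max = √(f_v² + f_b²) = √(1.261² + 5.127²) = 5.279 kip/in.
φr_n = 0.75 × 0.6 × 90 × (0.707 × 0.4375) = 12.53 kip/in → adequate.

f_max ≈ 5.28 kip/in; adequate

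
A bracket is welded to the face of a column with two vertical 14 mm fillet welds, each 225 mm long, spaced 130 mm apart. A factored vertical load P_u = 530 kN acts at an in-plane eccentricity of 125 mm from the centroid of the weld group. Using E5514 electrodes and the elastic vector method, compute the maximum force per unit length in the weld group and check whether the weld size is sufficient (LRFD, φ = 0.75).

f_max ≈ 3030 N/mm; NOT adequate

E55XX → F_EXX = 550 MPa.
Total weld length L_w = 450 mm. Treat welds as unit-width lines.
Polar moment about centroid: J = 2[d³/12 + d(b/2)²] = 2[225³/12 + 225×65²] = 3800000 mm³.
Direct shear f_v = P/L_w = 530×10³ / 450 = 1178 N/mm (vertical).
Torsion M = P·e = 530×10³ × 125 = 66250000 N·mm.
Critical point at (x, y) = (65, 112.5) from centroid. f_tx = M·y/J = 1962 N/mm; f_ty = M·x/J = 1133 N/mm.
Resultant f_max = √[f_tx² + (f_v + f_ty)²] = √[1962² + (1178 + 1133)²] = 3031 N/mm.
Capacity per unit length: φr_n = 0.75 × 0.6 × 550 × (0.707 × 14) = 2450 N/mm.
3031 > 2450 → NOT adequate.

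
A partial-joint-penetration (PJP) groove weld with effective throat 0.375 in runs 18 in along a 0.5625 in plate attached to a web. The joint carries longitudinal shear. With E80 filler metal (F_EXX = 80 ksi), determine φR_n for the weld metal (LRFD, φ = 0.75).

φR_n ≈ 243 kips

Effective throat (given) t_e = 0.375 in.
A_we = 0.375 × 18 = 6.75 in².
F_nw = 0.6 F_EXX = 48 ksi.
φR_n = 0.75 × 48 × 6.75 = 243 kips.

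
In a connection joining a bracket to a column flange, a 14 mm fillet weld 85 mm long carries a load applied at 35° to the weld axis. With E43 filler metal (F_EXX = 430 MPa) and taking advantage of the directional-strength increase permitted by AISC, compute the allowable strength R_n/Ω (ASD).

R_n/Ω ≈ 132 kN

t_e = 0.707 × 14 = 9.898 mm; A_we = 9.898 × 85 = 841.3 mm².
Directional factor: 1.0 + 0.5 sin^1.5(35°) = 1.217.
F_nw = 0.6 × 430 × 1.217 = 314 MPa.
R_n/Ω = (314 × 841.3) / 2.0 × 10⁻³ = 132.1 kN.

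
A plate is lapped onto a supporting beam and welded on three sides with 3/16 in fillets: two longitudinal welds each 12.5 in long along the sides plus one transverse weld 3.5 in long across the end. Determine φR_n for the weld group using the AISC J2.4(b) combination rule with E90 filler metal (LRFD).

φR_n ≈ 153 kip

E90XX → F_EXX = 90 ksi.
t_e = 0.707 × 0.1875 = 0.1326 in.
R_nwl = 0.6 × 90 × 0.1326 × 25 = 179 kip (longitudinal, 2 welds).
R_nwt = 0.6 × 90 × 0.1326 × 3.5 = 25.05 kip (transverse, base value).
(i) R_nwl + R_nwt = 204 kip; (ii) 0.85 R_nwl + 1.5 R_nwt = 189.7 kip.
R_n = max = 204 kip [governs: (i)]; φR_n = 153 kip.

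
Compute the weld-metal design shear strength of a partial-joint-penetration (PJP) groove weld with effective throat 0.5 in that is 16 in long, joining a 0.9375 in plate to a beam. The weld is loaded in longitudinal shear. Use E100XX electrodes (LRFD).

E100XX → F_EXX = 100 ksi.
Effective throat (given) t_e = 0.5 in.
A_we = 0.5 × 16 = 8 in².
F_nw = 0.6 F_EXX = 60 ksi.
φR_n = 0.75 × 60 × 8 = 360 kip.

φR_n ≈ 360 kip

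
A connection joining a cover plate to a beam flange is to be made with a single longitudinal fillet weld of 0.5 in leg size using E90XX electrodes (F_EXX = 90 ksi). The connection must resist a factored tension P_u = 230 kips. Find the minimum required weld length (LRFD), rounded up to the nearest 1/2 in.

Throat t_e = 0.707 × 0.5 = 0.3535 in.
φr_n = 0.75 × 0.6 × 90 × 0.3535 = 14.32 kips/in.
L_req = P_u / φr_n = 230 / 14.32 = 16.07 in total.
Round up → use L = 16.5 in.

L = 16.5 in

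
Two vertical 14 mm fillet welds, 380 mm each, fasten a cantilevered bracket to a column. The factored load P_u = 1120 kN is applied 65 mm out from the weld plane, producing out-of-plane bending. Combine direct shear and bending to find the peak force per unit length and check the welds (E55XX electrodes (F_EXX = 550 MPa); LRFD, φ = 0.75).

L_w = 2 × 380 = 760 mm; section modulus (unit throat) S = 2 × L²/6 = 48130 mm².
Direct shear f_v = P/L_w = 1120×10³/760 = 1474 N/mm.
Moment M = P × e = 1120×10³ × 65 = 72800000 N·mm; bending f_b = M/S = 1512 N/mm.
f_max = √(f_v² + f_b²) = √(1474² + 1512²) = 2112 N/mm.
φr_n = 0.75 × 0.6 × 550 × (0.707 × 14) = 2450 N/mm → adequate.

f_max ≈ 2110 N/mm; adequate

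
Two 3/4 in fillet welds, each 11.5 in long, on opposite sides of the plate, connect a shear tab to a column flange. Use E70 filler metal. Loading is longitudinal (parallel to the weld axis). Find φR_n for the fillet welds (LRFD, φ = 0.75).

φR_n ≈ 384 kip

E70XX → F_EXX = 70 ksi.
Effective throat t_e = 0.707 × 0.75 = 0.5302 in.
Total length L = 23 in; A_we = 0.5302 × 23 = 12.2 in².
F_nw = 0.6 F_EXX = 0.6 × 70 = 42 ksi.
φR_n = 0.75 × 42 × 12.2 = 384.2 kip.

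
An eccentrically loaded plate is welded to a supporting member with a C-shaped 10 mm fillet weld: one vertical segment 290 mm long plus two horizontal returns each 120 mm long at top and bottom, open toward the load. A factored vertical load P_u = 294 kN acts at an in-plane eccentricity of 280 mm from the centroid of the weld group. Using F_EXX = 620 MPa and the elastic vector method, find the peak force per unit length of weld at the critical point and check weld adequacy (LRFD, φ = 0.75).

f_max ≈ 2160 N/mm; NOT adequate

Total weld length L_w = 530 mm. Treat welds as unit-width lines.
Centroid: x̄ = 2×120×60 / 530 = 27.17 mm from the vertical weld.
Polar moment about centroid: J = I_x + I_y = [290³/12 + 2×120×145²] + [290×27.17² + 2(120³/12 + 120×32.83²)] = 7839000 mm³.
Direct shear f_v = P/L_w = 294×10³ / 530 = 554.7 N/mm (vertical).
Torsion M = P·e = 294×10³ × 280 = 82320000 N·mm.
Critical point at (x, y) = (92.83, 145) from centroid. f_tx = M·y/J = 1523 N/mm; f_ty = M·x/J = 974.8 N/mm.
Resultant f_max = √[f_tx² + (f_v + f_ty)²] = √[1523² + (554.7 + 974.8)²] = 2158 N/mm.
Capacity per unit length: φr_n = 0.75 × 0.6 × 620 × (0.707 × 10) = 1973 N/mm.
2158 > 1973 → NOT adequate.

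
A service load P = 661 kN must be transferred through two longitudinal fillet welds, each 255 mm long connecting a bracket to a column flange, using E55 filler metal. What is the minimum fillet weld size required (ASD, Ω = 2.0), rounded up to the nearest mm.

E55XX → F_EXX = 550 MPa.
Total weld length L = 510 mm.
Required throat t_e = P × Ω / (0.6 F_EXX × L) = 661 × 2.0 / (0.6 × 550 × 510 × 10⁻³) = 7.855 mm.
Required leg w = t_e / 0.707 = 11.11 mm → use 12 mm.

w = 12 mm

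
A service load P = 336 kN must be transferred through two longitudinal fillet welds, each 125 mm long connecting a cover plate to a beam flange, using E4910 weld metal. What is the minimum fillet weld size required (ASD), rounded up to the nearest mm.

w = 13 mm

E49XX → F_EXX = 490 MPa.
Total weld length L = 250 mm.
Required throat t_e = P × Ω / (0.6 F_EXX × L) = 336 × 2.0 / (0.6 × 490 × 250 × 10⁻³) = 9.143 mm.
Required leg w = t_e / 0.707 = 12.93 mm → use 13 mm.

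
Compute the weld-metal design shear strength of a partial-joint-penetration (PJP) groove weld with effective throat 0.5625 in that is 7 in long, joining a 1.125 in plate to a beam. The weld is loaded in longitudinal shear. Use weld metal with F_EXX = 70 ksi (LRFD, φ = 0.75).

Effective throat (given) t_e = 0.5625 in.
A_we = 0.5625 × 7 = 3.938 in².
F_nw = 0.6 F_EXX = 42 ksi.
φR_n = 0.75 × 42 × 3.938 = 124 kips.

φR_n ≈ 124 kips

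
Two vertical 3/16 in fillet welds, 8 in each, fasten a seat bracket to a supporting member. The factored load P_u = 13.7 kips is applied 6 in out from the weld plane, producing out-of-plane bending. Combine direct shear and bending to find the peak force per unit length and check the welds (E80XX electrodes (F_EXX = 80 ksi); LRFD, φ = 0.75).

f_max ≈ 3.95 kip/in; adequate

L_w = 2 × 8 = 16 in; section modulus (unit throat) S = 2 × L²/6 = 21.33 in².
Direct shear f_v = P/L_w = 13.7/16 = 0.8562 kip/in.
Moment M = P × e = 13.7 × 6 = 82.2 kip·in; bending f_b = M/S = 3.853 kip/in.
f_max = √(f_v² + f_b²) = √(0.8562² + 3.853²) = 3.947 kip/in.
φr_n = 0.75 × 0.6 × 80 × (0.707 × 0.1875) = 4.772 kip/in → adequate.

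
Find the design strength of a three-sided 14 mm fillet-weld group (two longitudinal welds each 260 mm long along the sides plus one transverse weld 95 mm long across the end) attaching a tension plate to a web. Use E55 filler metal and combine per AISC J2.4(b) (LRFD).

φR_n ≈ 1510 kN

E55XX → F_EXX = 550 MPa.
t_e = 0.707 × 14 = 9.898 mm.
R_nwl = 0.6 × 550 × 9.898 × 520 × 10⁻³ = 1698 kN (longitudinal, 2 welds).
R_nwt = 0.6 × 550 × 9.898 × 95 × 10⁻³ = 310.3 kN (transverse, base value).
(i) R_nwl + R_nwt = 2009 kN; (ii) 0.85 R_nwl + 1.5 R_nwt = 1909 kN.
R_n = max = 2009 kN [governs: (i)]; φR_n = 1507 kN.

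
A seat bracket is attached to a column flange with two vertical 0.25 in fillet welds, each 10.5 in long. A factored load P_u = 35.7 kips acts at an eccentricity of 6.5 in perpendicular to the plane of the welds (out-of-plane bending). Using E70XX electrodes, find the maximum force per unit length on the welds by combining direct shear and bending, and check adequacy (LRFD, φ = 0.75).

E70XX → F_EXX = 70 ksi.
L_w = 2 × 10.5 = 21 in; section modulus (unit throat) S = 2 × L²/6 = 36.75 in².
Direct shear f_v = P/L_w = 35.7/21 = 1.7 kip/in.
Moment M = P × e = 35.7 × 6.5 = 232.05 kip·in; bending f_b = M/S = 6.314 kip/in.
f_max = √(f_v² + f_b²) = √(1.7² + 6.314²) = 6.539 kip/in.
φr_n = 0.75 × 0.6 × 70 × (0.707 × 0.25) = 5.568 kip/in → NOT adequate.

f_max ≈ 6.54 kip/in; NOT adequate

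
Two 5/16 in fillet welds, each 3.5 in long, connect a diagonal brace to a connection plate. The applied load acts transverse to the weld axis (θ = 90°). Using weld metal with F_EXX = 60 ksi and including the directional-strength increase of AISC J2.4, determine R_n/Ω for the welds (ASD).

R_n/Ω ≈ 41.8 kip

t_e = 0.707 × 0.3125 = 0.2209 in; A_we = 0.2209 × 7 = 1.547 in².
Directional factor: 1.0 + 0.5 sin^1.5(90°) = 1.5.
F_nw = 0.6 × 60 × 1.5 = 54 ksi.
R_n/Ω = (54 × 1.547) / 2.0 = 41.76 kip.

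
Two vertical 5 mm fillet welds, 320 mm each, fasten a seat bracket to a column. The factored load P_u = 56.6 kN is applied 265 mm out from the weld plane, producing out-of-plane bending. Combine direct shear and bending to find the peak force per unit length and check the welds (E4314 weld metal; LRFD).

f_max ≈ 448 N/mm; adequate

E43XX → F_EXX = 430 MPa.
L_w = 2 × 320 = 640 mm; section modulus (unit throat) S = 2 × L²/6 = 34130 mm².
Direct shear f_v = P/L_w = 56.6×10³/640 = 88.44 N/mm.
Moment M = P × e = 56.6×10³ × 265 = 14999000 N·mm; bending f_b = M/S = 439.4 N/mm.
f_max = √(f_v² + f_b²) = √(88.44² + 439.4²) = 448.2 N/mm.
φr_n = 0.75 × 0.6 × 430 × (0.707 × 5) = 684 N/mm → adequate.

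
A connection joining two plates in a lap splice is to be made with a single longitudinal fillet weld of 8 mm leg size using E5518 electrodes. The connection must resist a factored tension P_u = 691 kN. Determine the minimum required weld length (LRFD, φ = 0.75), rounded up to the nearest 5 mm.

E55XX → F_EXX = 550 MPa.
Throat t_e = 0.707 × 8 = 5.656 mm.
φr_n = 0.75 × 0.6 × 550 × 5.656 × 10⁻³ = 1.4 kN/mm.
L_req = P_u / φr_n = 691 / 1.4 = 493.6 mm total.
Round up → use L = 495 mm.

L = 495 mm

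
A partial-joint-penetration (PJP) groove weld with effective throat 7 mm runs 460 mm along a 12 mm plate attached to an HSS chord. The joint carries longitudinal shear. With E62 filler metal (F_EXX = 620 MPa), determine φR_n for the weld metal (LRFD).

φR_n ≈ 898 kN

Effective throat (given) t_e = 7 mm.
A_we = 7 × 460 = 3220 mm².
F_nw = 0.6 F_EXX = 372 MPa.
φR_n = 0.75 × 372 × 3220 × 10⁻³ = 898.4 kN.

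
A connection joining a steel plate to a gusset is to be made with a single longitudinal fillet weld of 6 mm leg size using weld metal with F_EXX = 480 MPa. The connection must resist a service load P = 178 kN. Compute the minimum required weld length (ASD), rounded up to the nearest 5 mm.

L = 295 mm

Throat t_e = 0.707 × 6 = 4.242 mm.
r_n/Ω = (0.6 × 480 × 4.242) / 2.0 = 610.8 N/mm = 0.6108 kN/mm.
L_req = P / (r_n/Ω) = 178 / 0.6108 = 291.4 mm total.
Round up → use L = 295 mm.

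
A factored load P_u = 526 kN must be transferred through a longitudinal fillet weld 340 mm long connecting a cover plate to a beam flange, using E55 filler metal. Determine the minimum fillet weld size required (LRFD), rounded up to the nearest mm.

w = 9 mm

E55XX → F_EXX = 550 MPa.
Total weld length L = 340 mm.
Required throat t_e = P_u / (φ × 0.6 F_EXX × L) = 526 / (0.75 × 0.6 × 550 × 340 × 10⁻³) = 6.251 mm.
Required leg w = t_e / 0.707 = 8.841 mm → use 9 mm.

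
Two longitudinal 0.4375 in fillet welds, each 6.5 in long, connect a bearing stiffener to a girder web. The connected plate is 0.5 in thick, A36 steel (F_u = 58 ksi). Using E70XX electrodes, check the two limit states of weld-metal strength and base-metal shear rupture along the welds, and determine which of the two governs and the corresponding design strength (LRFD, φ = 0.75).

E70XX → F_EXX = 70 ksi.
t_e = 0.707 × 0.4375 = 0.3093 in; L = 13 in.
Weld metal: φR_n = 0.75 × 0.6 × 70 × 0.3093 × 13 = 126.7 kip.
Base metal (shear rupture): φR_n = 0.75 × 0.6 × 58 × 0.5 × 13 = 169.6 kip.
Governing: weld metal.

φR_n ≈ 127 kip (weld metal governs)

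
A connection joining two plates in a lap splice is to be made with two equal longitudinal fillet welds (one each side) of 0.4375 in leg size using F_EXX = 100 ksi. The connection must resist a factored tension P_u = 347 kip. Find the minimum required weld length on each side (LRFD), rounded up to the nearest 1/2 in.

L = 12.5 in on each side

Throat t_e = 0.707 × 0.4375 = 0.3093 in.
φr_n = 0.75 × 0.6 × 100 × 0.3093 = 13.92 kip/in.
L_req = P_u / φr_n = 347 / 13.92 = 24.93 in total.
Per side: 24.93 / 2 = 12.46 in.
Round up → use L = 12.5 in on each side.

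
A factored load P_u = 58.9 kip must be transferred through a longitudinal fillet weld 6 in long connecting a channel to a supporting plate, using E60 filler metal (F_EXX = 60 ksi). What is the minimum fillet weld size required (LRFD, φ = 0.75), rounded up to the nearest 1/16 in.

w = 9/16 in

Total weld length L = 6 in.
Required throat t_e = P_u / (φ × 0.6 F_EXX × L) = 58.9 / (0.75 × 0.6 × 60 × 6) = 0.3636 in.
Required leg w = t_e / 0.707 = 0.5143 in → use 9/16 in.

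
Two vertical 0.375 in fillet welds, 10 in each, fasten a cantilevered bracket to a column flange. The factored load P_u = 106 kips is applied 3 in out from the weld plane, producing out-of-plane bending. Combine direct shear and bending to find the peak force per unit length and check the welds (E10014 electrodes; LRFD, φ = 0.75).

E100XX → F_EXX = 100 ksi.
L_w = 2 × 10 = 20 in; section modulus (unit throat) S = 2 × L²/6 = 33.33 in².
Direct shear f_v = P/L_w = 106/20 = 5.3 kip/in.
Moment M = P × e = 106 × 3 = 318 kip·in; bending f_b = M/S = 9.54 kip/in.
f_max = √(f_v² + f_b²) = √(5.3² + 9.54²) = 10.91 kip/in.
φr_n = 0.75 × 0.6 × 100 × (0.707 × 0.375) = 11.93 kip/in → adequate.

f_max ≈ 10.9 kip/in; adequate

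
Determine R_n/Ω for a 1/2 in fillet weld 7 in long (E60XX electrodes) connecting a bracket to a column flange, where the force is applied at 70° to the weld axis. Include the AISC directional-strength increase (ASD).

E60XX → F_EXX = 60 ksi.
t_e = 0.707 × 0.5 = 0.3535 in; A_we = 0.3535 × 7 = 2.474 in².
Directional factor: 1.0 + 0.5 sin^1.5(70°) = 1.455.
F_nw = 0.6 × 60 × 1.455 = 52.4 ksi.
R_n/Ω = (52.4 × 2.474) / 2.0 = 64.83 kip.

R_n/Ω ≈ 64.8 kip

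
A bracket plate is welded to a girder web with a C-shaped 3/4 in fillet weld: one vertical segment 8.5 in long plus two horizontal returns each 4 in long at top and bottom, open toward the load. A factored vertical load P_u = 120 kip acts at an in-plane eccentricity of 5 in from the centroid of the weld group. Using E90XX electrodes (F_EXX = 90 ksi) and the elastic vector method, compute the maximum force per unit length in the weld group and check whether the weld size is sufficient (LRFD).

f_max ≈ 19.2 kip/in; adequate

Total weld length L_w = 16.5 in. Treat welds as unit-width lines.
Centroid: x̄ = 2×4×2 / 16.5 = 0.9697 in from the vertical weld.
Polar moment about centroid: J = I_x + I_y = [8.5³/12 + 2×4×4.25²] + [8.5×0.9697² + 2(4³/12 + 4×1.03²)] = 222.8 in³.
Direct shear f_v = P/L_w = 120 / 16.5 = 7.273 kip/in (vertical).
Torsion M = P·e = 120 × 5 = 600 kip·in.
Critical point at (x, y) = (3.03, 4.25) from centroid. f_tx = M·y/J = 11.44 kip/in; f_ty = M·x/J = 8.16 kip/in.
Resultant f_max = √[f_tx² + (f_v + f_ty)²] = √[11.44² + (7.273 + 8.16)²] = 19.21 kip/in.
Capacity per unit length: φr_n = 0.75 × 0.6 × 90 × (0.707 × 0.75) = 21.48 kip/in.
19.21 ≤ 21.48 → adequate.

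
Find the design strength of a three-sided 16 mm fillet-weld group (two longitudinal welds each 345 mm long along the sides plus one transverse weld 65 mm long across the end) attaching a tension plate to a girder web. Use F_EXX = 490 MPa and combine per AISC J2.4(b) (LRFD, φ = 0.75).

φR_n ≈ 1880 kN

t_e = 0.707 × 16 = 11.31 mm.
R_nwl = 0.6 × 490 × 11.31 × 690 × 10⁻³ = 2295 kN (longitudinal, 2 welds).
R_nwt = 0.6 × 490 × 11.31 × 65 × 10⁻³ = 216.2 kN (transverse, base value).
(i) R_nwl + R_nwt = 2511 kN; (ii) 0.85 R_nwl + 1.5 R_nwt = 2275 kN.
R_n = max = 2511 kN [governs: (i)]; φR_n = 1883 kN.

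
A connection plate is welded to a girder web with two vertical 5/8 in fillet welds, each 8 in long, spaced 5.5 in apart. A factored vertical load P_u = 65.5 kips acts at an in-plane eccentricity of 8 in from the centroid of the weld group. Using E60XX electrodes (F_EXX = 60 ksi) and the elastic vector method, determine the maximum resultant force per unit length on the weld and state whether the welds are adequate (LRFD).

f_max ≈ 15 kip/in; NOT adequate

Total weld length L_w = 16 in. Treat welds as unit-width lines.
Polar moment about centroid: J = 2[d³/12 + d(b/2)²] = 2[8³/12 + 8×2.75²] = 206.3 in³.
Direct shear f_v = P/L_w = 65.5 / 16 = 4.094 kip/in (vertical).
Torsion M = P·e = 65.5 × 8 = 524 kip·in.
Critical point at (x, y) = (2.75, 4) from centroid. f_tx = M·y/J = 10.16 kip/in; f_ty = M·x/J = 6.984 kip/in.
Resultant f_max = √[f_tx² + (f_v + f_ty)²] = √[10.16² + (4.094 + 6.984)²] = 15.03 kip/in.
Capacity per unit length: φr_n = 0.75 × 0.6 × 60 × (0.707 × 0.625) = 11.93 kip/in.
15.03 > 11.93 → NOT adequate.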